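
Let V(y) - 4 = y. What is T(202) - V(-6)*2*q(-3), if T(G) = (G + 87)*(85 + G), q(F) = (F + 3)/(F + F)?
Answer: 82943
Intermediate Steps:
q(F) = (3 + F)/(2*F) (q(F) = (3 + F)/((2*F)) = (3 + F)*(1/(2*F)) = (3 + F)/(2*F))
V(y) = 4 + y
T(G) = (85 + G)*(87 + G) (T(G) = (87 + G)*(85 + G) = (85 + G)*(87 + G))
T(202) - V(-6)*2*q(-3) = (7395 + 202² + 172*202) - (4 - 6)*2*(½)*(3 - 3)/(-3) = (7395 + 40804 + 34744) - (-2*2)*(½)*(-⅓)*0 = 82943 - (-4)*0 = 82943 - 1*0 = 82943 + 0 = 82943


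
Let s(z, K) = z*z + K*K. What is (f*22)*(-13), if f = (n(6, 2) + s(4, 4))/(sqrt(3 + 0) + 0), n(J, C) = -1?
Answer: -8866*sqrt(3)/3 ≈ -5118.8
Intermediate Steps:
s(z, K) = K**2 + z**2 (s(z, K) = z**2 + K**2 = K**2 + z**2)
f = 31*sqrt(3)/3 (f = (-1 + (4**2 + 4**2))/(sqrt(3 + 0) + 0) = (-1 + (16 + 16))/(sqrt(3) + 0) = (-1 + 32)/(sqrt(3)) = 31*(sqrt(3)/3) = 31*sqrt(3)/3 ≈ 17.898)
(f*22)*(-13) = ((31*sqrt(3)/3)*22)*(-13) = (682*sqrt(3)/3)*(-13) = -8866*sqrt(3)/3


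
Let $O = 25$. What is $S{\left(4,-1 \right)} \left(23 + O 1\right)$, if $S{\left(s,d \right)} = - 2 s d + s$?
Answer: $576$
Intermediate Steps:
$S{\left(s,d \right)} = s - 2 d s$ ($S{\left(s,d \right)} = - 2 d s + s = s - 2 d s$)
$S{\left(4,-1 \right)} \left(23 + O 1\right) = 4 \left(1 - -2\right) \left(23 + 25 \cdot 1\right) = 4 \left(1 + 2\right) \left(23 + 25\right) = 4 \cdot 3 \cdot 48 = 12 \cdot 48 = 576$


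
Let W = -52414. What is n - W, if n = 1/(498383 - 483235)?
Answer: 793967273/15148 ≈ 52414.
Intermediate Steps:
n = 1/15148 ≈ 6.6015e-5
n - W = 1/15148 - 1*(-52414) = 1/15148 + 52414 = 793967273/15148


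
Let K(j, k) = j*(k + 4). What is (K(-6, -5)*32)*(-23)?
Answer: -4416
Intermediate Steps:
K(j, k) = j*(4 + k)
(K(-6, -5)*32)*(-23) = (-6*(4 - 5)*32)*(-23) = (-6*(-1)*32)*(-23) = (6*32)*(-23) = 192*(-23) = -4416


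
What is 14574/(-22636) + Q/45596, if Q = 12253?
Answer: -96789299/258027764 ≈ -0.37511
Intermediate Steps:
14574/(-22636) + Q/45596 = 14574/(-22636) + 12253/45596 = 14574*(-1/22636) + 12253*(1/45596) = -7287/11318 + 12253/45596 = -96789299/258027764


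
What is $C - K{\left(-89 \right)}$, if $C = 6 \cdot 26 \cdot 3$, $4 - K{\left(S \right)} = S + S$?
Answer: $286$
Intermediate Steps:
$K{\left(S \right)} = 4 - 2 S$ ($K{\left(S \right)} = 4 - \left(S + S\right) = 4 - 2 S$)
$C = 468$ ($C = 156 \cdot 3 = 468$)
$C - K{\left(-89 \right)} = 468 - \left(4 - -178\right) = 468 - \left(4 + 178\right) = 468 - 182 = 286$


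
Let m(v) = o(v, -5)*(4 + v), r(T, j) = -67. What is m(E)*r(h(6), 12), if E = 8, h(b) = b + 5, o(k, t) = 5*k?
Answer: -32160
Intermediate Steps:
h(b) = 5 + b
m(v) = 5*v*(4 + v) (m(v) = (5*v)*(4 + v) = 5*v*(4 + v))
m(E)*r(h(6), 12) = (5*8*(4 + 8))*(-67) = (5*8*12)*(-67) = 480*(-67) = -32160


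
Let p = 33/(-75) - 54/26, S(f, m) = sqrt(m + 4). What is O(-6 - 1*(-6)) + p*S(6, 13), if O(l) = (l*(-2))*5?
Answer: -818*sqrt(17)/325 ≈ -10.378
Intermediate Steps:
S(f, m) = sqrt(4 + m)
O(l) = -10*l (O(l) = -2*l*5 = -10*l)
p = -818/325 (p = 33*(-1/75) - 54*1/26 = -11/25 - 27/13 = -818/325 ≈ -2.5169)
O(-6 - 1*(-6)) + p*S(6, 13) = -10*(-6 - 1*(-6)) - 818*sqrt(4 + 13)/325 = -10*(-6 + 6) - 818*sqrt(17)/325 = -10*0 - 818*sqrt(17)/325 = 0 - 818*sqrt(17)/325 = -818*sqrt(17)/325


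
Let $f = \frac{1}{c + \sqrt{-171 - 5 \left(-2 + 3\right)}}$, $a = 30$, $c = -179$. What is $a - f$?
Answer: $\frac{966689}{32217} + \frac{4 i \sqrt{11}}{32217} \approx 30.006 + 0.00041179 i$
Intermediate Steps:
$f = \frac{1}{-179 + 4 i \sqrt{11}}$ ($f = \frac{1}{-179 + \sqrt{-171 - 5 \left(-2 + 3\right)}} = \frac{1}{-179 + \sqrt{-171 - 5}} = \frac{1}{-179 + \sqrt{-176}} = \frac{1}{-179 + 4 i \sqrt{11}} \approx -0.0055561 - 0.00041179 i$)
$a - f = 30 - \left(- \frac{179}{32217} - \frac{4 i \sqrt{11}}{32217}\right) = 30 + \left(\frac{179}{32217} + \frac{4 i \sqrt{11}}{32217}\right) = \frac{966689}{32217} + \frac{4 i \sqrt{11}}{32217}$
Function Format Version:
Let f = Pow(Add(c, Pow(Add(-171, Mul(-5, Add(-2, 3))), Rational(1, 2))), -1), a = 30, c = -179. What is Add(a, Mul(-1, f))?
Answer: Add(Rational(966689, 32217), Mul(Rational(4, 32217), I, Pow(11, Rational(1, 2)))) ≈ Add(30.006, Mul(0.00041179, I))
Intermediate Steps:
f = Pow(Add(-179, Mul(4, I, Pow(11, Rational(1, 2)))), -1) (f = Pow(Add(-179, Pow(Add(-171, Mul(-5, Add(-2, 3))), Rational(1, 2))), -1) = Pow(Add(-179, Pow(Add(-171, Mul(-5, 1)), Rational(1, 2))), -1) = Pow(Add(-179, Pow(Add(-171, -5), Rational(1, 2))), -1) = Pow(Add(-179, Pow(-176, Rational(1, 2))), -1) = Pow(Add(-179, Mul(4, I, Pow(11, Rational(1, 2)))), -1) ≈ Add(-0.0055561, Mul(-0.00041179, I)))
Add(a, Mul(-1, f)) = Add(30, Mul(-1, Add(Rational(-179, 32217), Mul(Rational(-4, 32217), I, Pow(11, Rational(1, 2)))))) = Add(30, Add(Rational(179, 32217), Mul(Rational(4, 32217), I, Pow(11, Rational(1, 2))))) = Add(Rational(966689, 32217), Mul(Rational(4, 32217), I, Pow(11, Rational(1, 2))))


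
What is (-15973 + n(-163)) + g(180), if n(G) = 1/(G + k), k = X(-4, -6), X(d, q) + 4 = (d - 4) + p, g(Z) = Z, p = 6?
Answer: -2669018/169 ≈ -15793.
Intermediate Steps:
X(d, q) = -2 + d (X(d, q) = -4 + ((d - 4) + 6) = -4 + ((-4 + d) + 6) = -4 + (2 + d) = -2 + d)
k = -6 (k = -2 - 4 = -6)
n(G) = 1/(-6 + G) (n(G) = 1/(G - 6) = 1/(-6 + G))
(-15973 + n(-163)) + g(180) = (-15973 + 1/(-6 - 163)) + 180 = (-15973 + 1/(-169)) + 180 = (-15973 - 1/169) + 180 = -2699438/169 + 180 = -2669018/169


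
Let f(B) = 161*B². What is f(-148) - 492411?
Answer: 3034133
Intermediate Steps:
f(-148) - 492411 = 161*(-148)² - 492411 = 161*21904 - 492411 = 3526544 - 492411 = 3034133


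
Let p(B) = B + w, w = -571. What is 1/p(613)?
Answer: 1/42 ≈ 0.023810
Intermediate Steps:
p(B) = -571 + B (p(B) = B - 571 = -571 + B)
1/p(613) = 1/(-571 + 613) = 1/42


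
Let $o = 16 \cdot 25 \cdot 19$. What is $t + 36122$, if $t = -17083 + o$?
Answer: $26639$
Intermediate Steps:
$o = 7600$ ($o = 400 \cdot 19 = 7600$)
$t = -9483$ ($t = -17083 + 7600 = -9483$)
$t + 36122 = -9483 + 36122 = 26639$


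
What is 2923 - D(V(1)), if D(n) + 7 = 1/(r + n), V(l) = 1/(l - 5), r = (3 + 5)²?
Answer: 747146/255 ≈ 2930.0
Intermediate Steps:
r = 64 (r = 8² = 64)
V(l) = 1/(-5 + l)
D(n) = -7 + 1/(64 + n)
2923 - D(V(1)) = 2923 - (-447 - 7/(-5 + 1))/(64 + 1/(-5 + 1)) = 2923 - (-447 - 7/(-4))/(64 + 1/(-4)) = 2923 - (-447 - 7*(-¼))/(64 - ¼) = 2923 - (-447 + 7/4)/255/4 = 2923 - 4*(-1781)/(255*4) = 2923 - 1*(-1781/255) = 2923 + 1781/255 = 747146/255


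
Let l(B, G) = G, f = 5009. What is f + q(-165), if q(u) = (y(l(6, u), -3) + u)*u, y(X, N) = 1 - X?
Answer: 4844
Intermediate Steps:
q(u) = u (q(u) = ((1 - u) + u)*u = 1*u = u)
f + q(-165) = 5009 - 165 = 4844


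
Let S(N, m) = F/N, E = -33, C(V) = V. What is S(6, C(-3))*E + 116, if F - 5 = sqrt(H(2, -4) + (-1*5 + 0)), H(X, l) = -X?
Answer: 177/2 - 11*I*sqrt(7)/2 ≈ 88.5 - 14.552*I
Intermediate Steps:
F = 5 + I*sqrt(7) (F = 5 + sqrt(-1*2 + (-1*5 + 0)) = 5 + sqrt(-2 + (-5 + 0)) = 5 + sqrt(-2 - 5) = 5 + sqrt(-7) = 5 + I*sqrt(7) ≈ 5.0 + 2.6458*I)
S(N, m) = (5 + I*sqrt(7))/N
S(6, C(-3))*E + 116 = ((5 + I*sqrt(7))/6)*(-33) + 116 = (5/6 + I*sqrt(7)/6)*(-33) + 116 = (-55/2 - 11*I*sqrt(7)/2) + 116 = 177/2 - 11*I*sqrt(7)/2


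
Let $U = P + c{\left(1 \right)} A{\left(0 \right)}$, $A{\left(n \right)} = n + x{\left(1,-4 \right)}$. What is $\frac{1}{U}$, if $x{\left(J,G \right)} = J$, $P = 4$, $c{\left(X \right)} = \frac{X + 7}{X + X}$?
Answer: $\frac{1}{8} \approx 0.125$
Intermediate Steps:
$c{\left(X \right)} = \frac{7 + X}{2 X}$
$A{\left(n \right)} = 1 + n$ ($A{\left(n \right)} = n + 1 = 1 + n$)
$U = 8$ ($U = 4 + \frac{7 + 1}{2 \cdot 1} \left(1 + 0\right) = 4 + \frac{1}{2} \cdot 1 \cdot 8 \cdot 1 = 4 + 4 \cdot 1 = 4 + 4 = 8$)
$\frac{1}{U} = \frac{1}{8}$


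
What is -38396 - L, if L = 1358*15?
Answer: -58766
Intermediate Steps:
L = 20370
-38396 - L = -38396 - 1*20370 = -38396 - 20370 = -58766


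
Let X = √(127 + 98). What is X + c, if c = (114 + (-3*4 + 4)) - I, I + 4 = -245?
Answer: 370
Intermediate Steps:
I = -249 (I = -4 - 245 = -249)
c = 355 (c = (114 + (-3*4 + 4)) - 1*(-249) = (114 + (-12 + 4)) + 249 = (114 - 8) + 249 = 106 + 249 = 355)
X = 15 (X = √225 = 15)
X + c = 15 + 355 = 370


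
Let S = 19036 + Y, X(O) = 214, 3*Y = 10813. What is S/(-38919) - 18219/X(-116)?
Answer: -2141730877/24985998 ≈ -85.717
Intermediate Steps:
Y = 10813/3 (Y = (1/3)*10813 = 10813/3 ≈ 3604.3)
S = 67921/3 (S = 19036 + 10813/3 = 67921/3 ≈ 22640.)
S/(-38919) - 18219/X(-116) = (67921/3)/(-38919) - 18219/214 = (67921/3)*(-1/38919) - 18219*1/214 = -67921/116757 - 18219/214 = -2141730877/24985998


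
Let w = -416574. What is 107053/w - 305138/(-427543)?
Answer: 81342796433/178103297682 ≈ 0.45672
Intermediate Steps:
107053/w - 305138/(-427543) = 107053/(-416574) - 305138/(-427543) = 107053*(-1/416574) - 305138*(-1/427543) = -107053/416574 + 305138/427543 = 81342796433/178103297682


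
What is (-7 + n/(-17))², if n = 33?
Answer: 23104/289 ≈ 79.945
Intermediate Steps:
(-7 + n/(-17))² = (-7 + 33/(-17))² = (-7 + 33*(-1/17))² = (-7 - 33/17)² = (-152/17)² = 23104/289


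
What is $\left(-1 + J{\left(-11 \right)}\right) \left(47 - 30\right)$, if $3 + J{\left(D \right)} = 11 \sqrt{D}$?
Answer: $-68 + 187 i \sqrt{11} \approx -68.0 + 620.21 i$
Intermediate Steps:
$J{\left(D \right)} = -3 + 11 \sqrt{D}$
$\left(-1 + J{\left(-11 \right)}\right) \left(47 - 30\right) = \left(-1 - \left(3 - 11 \sqrt{-11}\right)\right) \left(47 - 30\right) = \left(-1 - \left(3 - 11 i \sqrt{11}\right)\right) \left(47 - 30\right) = \left(-1 - \left(3 - 11 i \sqrt{11}\right)\right) 17 = \left(-4 + 11 i \sqrt{11}\right) 17 = -68 + 187 i \sqrt{11}$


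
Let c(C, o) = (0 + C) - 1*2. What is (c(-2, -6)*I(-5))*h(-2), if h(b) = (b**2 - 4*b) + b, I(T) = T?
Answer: 200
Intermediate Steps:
h(b) = b**2 - 3*b
c(C, o) = -2 + C (c(C, o) = C - 2 = -2 + C)
(c(-2, -6)*I(-5))*h(-2) = ((-2 - 2)*(-5))*(-2*(-3 - 2)) = (-4*(-5))*(-2*(-5)) = 20*10 = 200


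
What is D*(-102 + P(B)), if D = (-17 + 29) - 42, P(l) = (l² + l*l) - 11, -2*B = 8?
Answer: 2430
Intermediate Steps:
B = -4 (B = -½*8 = -4)
P(l) = -11 + 2*l² (P(l) = (l² + l²) - 11 = 2*l² - 11 = -11 + 2*l²)
D = -30 (D = 12 - 42 = -30)
D*(-102 + P(B)) = -30*(-102 + (-11 + 2*(-4)²)) = -30*(-102 + (-11 + 2*16)) = -30*(-102 + (-11 + 32)) = -30*(-102 + 21) = -30*(-81) = 2430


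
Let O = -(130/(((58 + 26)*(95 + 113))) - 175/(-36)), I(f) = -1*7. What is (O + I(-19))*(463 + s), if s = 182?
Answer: -5144305/672 ≈ -7655.2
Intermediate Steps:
I(f) = -7
O = -9815/2016 (O = -(130/((84*208)) - 175*(-1/36)) = -(130/17472 + 175/36) = -(130*(1/17472) + 175/36) = -(5/672 + 175/36) = -1*9815/2016 = -9815/2016 ≈ -4.8686)
(O + I(-19))*(463 + s) = (-9815/2016 - 7)*(463 + 182) = -23927/2016*645 = -5144305/672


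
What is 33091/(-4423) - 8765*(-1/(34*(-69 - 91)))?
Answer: -43756527/4812224 ≈ -9.0928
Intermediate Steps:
33091/(-4423) - 8765*(-1/(34*(-69 - 91))) = 33091*(-1/4423) - 8765/((-160*(-34))) = -33091/4423 - 8765/5440 = -33091/4423 - 8765*1/5440 = -33091/4423 - 1753/1088 = -43756527/4812224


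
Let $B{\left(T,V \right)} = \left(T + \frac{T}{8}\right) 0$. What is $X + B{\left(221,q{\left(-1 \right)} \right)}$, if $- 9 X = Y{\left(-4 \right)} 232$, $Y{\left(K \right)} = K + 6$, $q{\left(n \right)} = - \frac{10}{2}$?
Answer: $- \frac{464}{9} \approx -51.556$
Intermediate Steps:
$q{\left(n \right)} = -5$ ($q{\left(n \right)} = \left(-10\right) \frac{1}{2} = -5$)
$Y{\left(K \right)} = 6 + K$
$X = - \frac{464}{9}$ ($X = - \frac{\left(6 - 4\right) 232}{9} = - \frac{2 \cdot 232}{9} = \left(- \frac{1}{9}\right) 464 = - \frac{464}{9} \approx -51.556$)
$B{\left(T,V \right)} = 0$ ($B{\left(T,V \right)} = \left(T + T \frac{1}{8}\right) 0 = \left(T + \frac{T}{8}\right) 0 = \frac{9 T}{8} \cdot 0 = 0$)
$X + B{\left(221,q{\left(-1 \right)} \right)} = - \frac{464}{9} + 0 = - \frac{464}{9}$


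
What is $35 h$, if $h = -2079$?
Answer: $-72765$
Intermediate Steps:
$35 h = 35 \left(-2079\right) = -72765$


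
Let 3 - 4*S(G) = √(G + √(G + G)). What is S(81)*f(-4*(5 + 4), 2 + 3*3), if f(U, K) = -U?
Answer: 27 - 27*√(9 + √2) ≈ -60.132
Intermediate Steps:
S(G) = ¾ - √(G + √2*√G)/4 (S(G) = ¾ - √(G + √(G + G))/4 = ¾ - √(G + √(2*G))/4 = ¾ - √(G + √2*√G)/4)
S(81)*f(-4*(5 + 4), 2 + 3*3) = (¾ - √(81 + √2*√81)/4)*(-(-4)*(5 + 4)) = (¾ - √(81 + √2*9)/4)*(-(-4)*9) = (¾ - √(81 + 9*√2)/4)*(-1*(-36)) = (¾ - √(81 + 9*√2)/4)*36 = 27 - 9*√(81 + 9*√2)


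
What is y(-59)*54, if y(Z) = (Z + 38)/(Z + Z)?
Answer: 567/59 ≈ 9.6102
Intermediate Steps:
y(Z) = (38 + Z)/(2*Z) (y(Z) = (38 + Z)/((2*Z)) = (38 + Z)*(1/(2*Z)) = (38 + Z)/(2*Z))
y(-59)*54 = ((½)*(38 - 59)/(-59))*54 = ((½)*(-1/59)*(-21))*54 = (21/118)*54 = 567/59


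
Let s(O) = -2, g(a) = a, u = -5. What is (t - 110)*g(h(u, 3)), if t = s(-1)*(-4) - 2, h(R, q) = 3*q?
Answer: -936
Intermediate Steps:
t = 6 (t = -2*(-4) - 2 = 8 - 2 = 6)
(t - 110)*g(h(u, 3)) = (6 - 110)*(3*3) = -104*9 = -936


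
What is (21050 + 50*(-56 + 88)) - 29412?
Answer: -6762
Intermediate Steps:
(21050 + 50*(-56 + 88)) - 29412 = (21050 + 50*32) - 29412 = (21050 + 1600) - 29412 = 22650 - 29412 = -6762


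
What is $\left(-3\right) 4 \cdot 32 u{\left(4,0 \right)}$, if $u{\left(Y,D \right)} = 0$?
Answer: $0$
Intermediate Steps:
$\left(-3\right) 4 \cdot 32 u{\left(4,0 \right)} = \left(-3\right) 4 \cdot 32 \cdot 0 = \left(-12\right) 32 \cdot 0 = \left(-384\right) 0 = 0$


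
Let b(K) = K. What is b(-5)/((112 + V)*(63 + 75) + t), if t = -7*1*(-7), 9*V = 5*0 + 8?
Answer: -15/46883 ≈ -0.00031995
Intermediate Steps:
V = 8/9 (V = (5*0 + 8)/9 = (0 + 8)/9 = (1/9)*8 = 8/9 ≈ 0.88889)
t = 49 (t = -7*(-7) = 49)
b(-5)/((112 + V)*(63 + 75) + t) = -5/((112 + 8/9)*(63 + 75) + 49) = -5/((1016/9)*138 + 49) = -5/(46736/3 + 49) = -5/46883/3 = -5*3/46883 = -15/46883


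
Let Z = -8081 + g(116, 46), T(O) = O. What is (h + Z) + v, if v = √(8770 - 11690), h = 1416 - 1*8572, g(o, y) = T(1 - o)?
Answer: -15352 + 2*I*√730 ≈ -15352.0 + 54.037*I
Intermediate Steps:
g(o, y) = 1 - o
h = -7156 (h = 1416 - 8572 = -7156)
v = 2*I*√730 (v = √(-2920) = 2*I*√730 ≈ 54.037*I)
Z = -8196 (Z = -8081 + (1 - 1*116) = -8081 + (1 - 116) = -8081 - 115 = -8196)
(h + Z) + v = (-7156 - 8196) + 2*I*√730 = -15352 + 2*I*√730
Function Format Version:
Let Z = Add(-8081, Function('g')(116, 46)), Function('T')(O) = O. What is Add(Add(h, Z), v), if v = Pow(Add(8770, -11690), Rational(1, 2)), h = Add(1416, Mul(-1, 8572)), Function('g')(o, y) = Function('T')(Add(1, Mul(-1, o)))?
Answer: Add(-15352, Mul(2, I, Pow(730, Rational(1, 2)))) ≈ Add(-15352., Mul(54.037, I))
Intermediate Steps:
Function('g')(o, y) = Add(1, Mul(-1, o))
h = -7156 (h = Add(1416, -8572) = -7156)
v = Mul(2, I, Pow(730, Rational(1, 2))) (v = Pow(-2920, Rational(1, 2)) = Mul(2, I, Pow(730, Rational(1, 2))) ≈ Mul(54.037, I))
Z = -8196 (Z = Add(-8081, Add(1, Mul(-1, 116))) = Add(-8081, Add(1, -116)) = Add(-8081, -115) = -8196)
Add(Add(h, Z), v) = Add(Add(-7156, -8196), Mul(2, I, Pow(730, Rational(1, 2)))) = Add(-15352, Mul(2, I, Pow(730, Rational(1, 2))))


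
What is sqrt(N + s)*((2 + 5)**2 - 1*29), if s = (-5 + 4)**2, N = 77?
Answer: 20*sqrt(78) ≈ 176.64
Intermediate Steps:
s = 1 (s = (-1)**2 = 1)
sqrt(N + s)*((2 + 5)**2 - 1*29) = sqrt(77 + 1)*((2 + 5)**2 - 1*29) = sqrt(78)*(7**2 - 29) = sqrt(78)*(49 - 29) = sqrt(78)*20 = 20*sqrt(78)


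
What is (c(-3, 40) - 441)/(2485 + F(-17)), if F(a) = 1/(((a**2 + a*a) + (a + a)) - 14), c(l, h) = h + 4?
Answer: -210410/1317051 ≈ -0.15976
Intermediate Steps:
c(l, h) = 4 + h
F(a) = 1/(-14 + 2*a + 2*a**2) (F(a) = 1/(((a**2 + a**2) + 2*a) - 14) = 1/((2*a**2 + 2*a) - 14) = 1/((2*a + 2*a**2) - 14) = 1/(-14 + 2*a + 2*a**2))
(c(-3, 40) - 441)/(2485 + F(-17)) = ((4 + 40) - 441)/(2485 + 1/(2*(-7 - 17 + (-17)**2))) = (44 - 441)/(2485 + 1/(2*(-7 - 17 + 289))) = -397/(2485 + (1/2)/265) = -397/(2485 + (1/2)*(1/265)) = -397/(2485 + 1/530) = -397/1317051/530 = -397*530/1317051 = -210410/1317051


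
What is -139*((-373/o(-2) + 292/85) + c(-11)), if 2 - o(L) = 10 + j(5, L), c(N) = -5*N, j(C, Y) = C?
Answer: -13382364/1105 ≈ -12111.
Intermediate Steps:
o(L) = -13 (o(L) = 2 - (10 + 5) = 2 - 1*15 = 2 - 15 = -13)
-139*((-373/o(-2) + 292/85) + c(-11)) = -139*((-373/(-13) + 292/85) - 5*(-11)) = -139*((-373*(-1/13) + 292*(1/85)) + 55) = -139*((373/13 + 292/85) + 55) = -139*(35501/1105 + 55) = -139*96276/1105 = -13382364/1105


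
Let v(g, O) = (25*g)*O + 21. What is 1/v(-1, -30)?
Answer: 1/771 ≈ 0.0012970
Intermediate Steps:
v(g, O) = 21 + 25*O*g (v(g, O) = 25*O*g + 21 = 21 + 25*O*g)
1/v(-1, -30) = 1/(21 + 25*(-30)*(-1)) = 1/(21 + 750) = 1/771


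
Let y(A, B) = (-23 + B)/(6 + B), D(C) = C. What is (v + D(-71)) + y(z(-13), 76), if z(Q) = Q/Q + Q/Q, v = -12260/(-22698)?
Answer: -64969721/930618 ≈ -69.813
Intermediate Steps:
v = 6130/11349 (v = -12260*(-1/22698) = 6130/11349 ≈ 0.54014)
z(Q) = 2 (z(Q) = 1 + 1 = 2)
y(A, B) = (-23 + B)/(6 + B)
(v + D(-71)) + y(z(-13), 76) = (6130/11349 - 71) + (-23 + 76)/(6 + 76) = -799649/11349 + 53/82 = -64969721/930618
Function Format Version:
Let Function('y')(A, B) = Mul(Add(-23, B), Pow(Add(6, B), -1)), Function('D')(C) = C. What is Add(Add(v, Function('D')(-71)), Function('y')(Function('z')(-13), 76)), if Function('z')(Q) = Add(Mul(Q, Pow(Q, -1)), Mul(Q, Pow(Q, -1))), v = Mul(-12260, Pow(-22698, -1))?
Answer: Rational(-64969721, 930618) ≈ -69.813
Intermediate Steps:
v = Rational(6130, 11349) (v = Mul(-12260, Rational(-1, 22698)) = Rational(6130, 11349) ≈ 0.54014)
Function('z')(Q) = 2 (Function('z')(Q) = Add(1, 1) = 2)
Function('y')(A, B) = Mul(Pow(Add(6, B), -1), Add(-23, B))
Add(Add(v, Function('D')(-71)), Function('y')(Function('z')(-13), 76)) = Add(Add(Rational(6130, 11349), -71), Mul(Pow(Add(6, 76), -1), Add(-23, 76))) = Add(Rational(-799649, 11349), Mul(Pow(82, -1), 53)) = Add(Rational(-799649, 11349), Mul(Rational(1, 82), 53)) = Add(Rational(-799649, 11349), Rational(53, 82)) = Rational(-64969721, 930618)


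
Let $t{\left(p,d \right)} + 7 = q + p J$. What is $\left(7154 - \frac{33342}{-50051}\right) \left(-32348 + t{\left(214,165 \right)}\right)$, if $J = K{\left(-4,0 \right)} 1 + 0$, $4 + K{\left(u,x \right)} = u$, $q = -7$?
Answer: $- \frac{12201837930504}{50051} \approx -2.4379 \cdot 10^{8}$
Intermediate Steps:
$K{\left(u,x \right)} = -4 + u$
$J = -8$ ($J = \left(-4 - 4\right) 1 + 0 = \left(-8\right) 1 + 0 = -8 + 0 = -8$)
$t{\left(p,d \right)} = -14 - 8 p$ ($t{\left(p,d \right)} = -7 + \left(-7 + p \left(-8\right)\right) = -7 - \left(7 + 8 p\right) = -14 - 8 p$)
$\left(7154 - \frac{33342}{-50051}\right) \left(-32348 + t{\left(214,165 \right)}\right) = \left(7154 - \frac{33342}{-50051}\right) \left(-32348 - 1726\right) = \left(7154 - - \frac{33342}{50051}\right) \left(-32348 - 1726\right) = \left(7154 + \frac{33342}{50051}\right) \left(-32348 - 1726\right) = \frac{358098196}{50051} \left(-34074\right) = - \frac{12201837930504}{50051}$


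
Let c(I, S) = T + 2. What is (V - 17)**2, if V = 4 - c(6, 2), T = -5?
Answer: 100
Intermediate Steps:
c(I, S) = -3 (c(I, S) = -5 + 2 = -3)
V = 7 (V = 4 - 1*(-3) = 4 + 3 = 7)
(V - 17)**2 = (7 - 17)**2 = (-10)**2 = 100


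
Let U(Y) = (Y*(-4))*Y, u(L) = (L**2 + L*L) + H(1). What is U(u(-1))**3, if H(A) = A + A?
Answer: -262144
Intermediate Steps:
H(A) = 2*A
u(L) = 2 + 2*L**2 (u(L) = (L**2 + L*L) + 2*1 = (L**2 + L**2) + 2 = 2*L**2 + 2 = 2 + 2*L**2)
U(Y) = -4*Y**2 (U(Y) = (-4*Y)*Y = -4*Y**2)
U(u(-1))**3 = (-4*(2 + 2*(-1)**2)**2)**3 = (-4*(2 + 2*1)**2)**3 = (-4*(2 + 2)**2)**3 = (-4*4**2)**3 = (-4*16)**3 = (-64)**3 = -262144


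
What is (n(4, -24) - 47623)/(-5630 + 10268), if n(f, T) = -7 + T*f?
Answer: -23863/2319 ≈ -10.290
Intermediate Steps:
(n(4, -24) - 47623)/(-5630 + 10268) = ((-7 - 24*4) - 47623)/(-5630 + 10268) = ((-7 - 96) - 47623)/4638 = (-103 - 47623)*(1/4638) = -47726*1/4638 = -23863/2319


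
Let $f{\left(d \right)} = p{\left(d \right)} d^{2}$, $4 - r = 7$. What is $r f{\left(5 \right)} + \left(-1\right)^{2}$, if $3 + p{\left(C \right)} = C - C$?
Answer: $226$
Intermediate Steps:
$p{\left(C \right)} = -3$ ($p{\left(C \right)} = -3 + \left(C - C\right) = -3 + 0 = -3$)
$r = -3$ ($r = 4 - 7 = -3$)
$f{\left(d \right)} = - 3 d^{2}$
$r f{\left(5 \right)} + \left(-1\right)^{2} = - 3 \left(- 3 \cdot 5^{2}\right) + \left(-1\right)^{2} = - 3 \left(\left(-3\right) 25\right) + 1 = \left(-3\right) \left(-75\right) + 1 = 225 + 1 = 226$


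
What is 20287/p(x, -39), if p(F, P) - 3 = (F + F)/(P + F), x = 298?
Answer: 5254333/1373 ≈ 3826.9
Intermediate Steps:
p(F, P) = 3 + 2*F/(F + P) (p(F, P) = 3 + (F + F)/(P + F) = 3 + (2*F)/(F + P) = 3 + 2*F/(F + P))
20287/p(x, -39) = 20287/(((3*(-39) + 5*298)/(298 - 39))) = 20287/(((-117 + 1490)/259)) = 20287/(((1/259)*1373)) = 20287/(1373/259) = 20287*(259/1373) = 5254333/1373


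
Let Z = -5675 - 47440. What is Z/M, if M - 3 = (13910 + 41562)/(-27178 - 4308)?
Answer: -836189445/19493 ≈ -42897.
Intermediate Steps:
Z = -53115
M = 19493/15743 (M = 3 + (13910 + 41562)/(-27178 - 4308) = 3 + 55472/(-31486) = 3 + 55472*(-1/31486) = 3 - 27736/15743 = 19493/15743 ≈ 1.2382)
Z/M = -53115/19493/15743 = -53115*15743/19493 = -836189445/19493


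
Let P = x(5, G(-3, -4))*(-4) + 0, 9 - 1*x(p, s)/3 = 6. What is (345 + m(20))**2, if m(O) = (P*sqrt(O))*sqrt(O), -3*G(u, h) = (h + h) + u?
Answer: 140625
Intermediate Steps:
G(u, h) = -2*h/3 - u/3 (G(u, h) = -((h + h) + u)/3 = -(2*h + u)/3 = -(u + 2*h)/3 = -2*h/3 - u/3)
x(p, s) = 9 (x(p, s) = 27 - 3*6 = 27 - 18 = 9)
P = -36 (P = 9*(-4) + 0 = -36 + 0 = -36)
m(O) = -36*O (m(O) = (-36*sqrt(O))*sqrt(O) = -36*O)
(345 + m(20))**2 = (345 - 36*20)**2 = (345 - 720)**2 = (-375)**2 = 140625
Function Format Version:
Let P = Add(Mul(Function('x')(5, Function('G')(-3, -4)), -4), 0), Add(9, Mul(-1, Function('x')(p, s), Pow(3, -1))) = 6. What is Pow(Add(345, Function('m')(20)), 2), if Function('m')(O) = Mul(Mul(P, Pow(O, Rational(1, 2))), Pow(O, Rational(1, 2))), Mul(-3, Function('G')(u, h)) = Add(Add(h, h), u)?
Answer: 140625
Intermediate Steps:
Function('G')(u, h) = Add(Mul(Rational(-2, 3), h), Mul(Rational(-1, 3), u)) (Function('G')(u, h) = Mul(Rational(-1, 3), Add(Add(h, h), u)) = Mul(Rational(-1, 3), Add(Mul(2, h), u)) = Mul(Rational(-1, 3), Add(u, Mul(2, h))) = Add(Mul(Rational(-2, 3), h), Mul(Rational(-1, 3), u)))
Function('x')(p, s) = 9 (Function('x')(p, s) = Add(27, Mul(-3, 6)) = Add(27, -18) = 9)
P = -36 (P = Add(Mul(9, -4), 0) = Add(-36, 0) = -36)
Function('m')(O) = Mul(-36, O) (Function('m')(O) = Mul(Mul(-36, Pow(O, Rational(1, 2))), Pow(O, Rational(1, 2))) = Mul(-36, O))
Pow(Add(345, Function('m')(20)), 2) = Pow(Add(345, Mul(-36, 20)), 2) = Pow(Add(345, -720), 2) = Pow(-375, 2) = 140625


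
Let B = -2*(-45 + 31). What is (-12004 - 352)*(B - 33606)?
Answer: 414889768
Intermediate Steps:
B = 28 (B = -2*(-14) = 28)
(-12004 - 352)*(B - 33606) = (-12004 - 352)*(28 - 33606) = -12356*(-33578) = 414889768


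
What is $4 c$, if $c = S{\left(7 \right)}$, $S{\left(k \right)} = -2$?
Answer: $-8$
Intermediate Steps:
$c = -2$
$4 c = 4 \left(-2\right) = -8$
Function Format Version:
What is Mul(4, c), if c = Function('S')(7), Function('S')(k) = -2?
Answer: -8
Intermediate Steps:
c = -2
Mul(4, c) = Mul(4, -2) = -8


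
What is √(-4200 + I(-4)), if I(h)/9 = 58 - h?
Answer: I*√3642 ≈ 60.349*I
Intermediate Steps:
I(h) = 522 - 9*h (I(h) = 9*(58 - h) = 522 - 9*h)
√(-4200 + I(-4)) = √(-4200 + (522 - 9*(-4))) = √(-4200 + (522 + 36)) = √(-4200 + 558) = √(-3642) = I*√3642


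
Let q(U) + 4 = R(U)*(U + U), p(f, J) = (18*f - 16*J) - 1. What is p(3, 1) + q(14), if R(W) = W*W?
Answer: 5521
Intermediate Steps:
R(W) = W**2
p(f, J) = -1 - 16*J + 18*f (p(f, J) = (-16*J + 18*f) - 1 = -1 - 16*J + 18*f)
q(U) = -4 + 2*U**3 (q(U) = -4 + U**2*(U + U) = -4 + U**2*(2*U) = -4 + 2*U**3)
p(3, 1) + q(14) = (-1 - 16*1 + 18*3) + (-4 + 2*14**3) = (-1 - 16 + 54) + (-4 + 2*2744) = 37 + (-4 + 5488) = 37 + 5484 = 5521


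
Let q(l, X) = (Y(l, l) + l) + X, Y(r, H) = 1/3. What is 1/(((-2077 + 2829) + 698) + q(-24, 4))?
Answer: 3/4291 ≈ 0.00069914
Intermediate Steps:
Y(r, H) = ⅓
q(l, X) = ⅓ + X + l (q(l, X) = (⅓ + l) + X = ⅓ + X + l)
1/(((-2077 + 2829) + 698) + q(-24, 4)) = 1/(((-2077 + 2829) + 698) + (⅓ + 4 - 24)) = 1/((752 + 698) - 59/3) = 1/(1450 - 59/3) = 1/(4291/3) = 3/4291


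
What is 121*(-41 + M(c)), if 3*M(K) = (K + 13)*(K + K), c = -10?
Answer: -7381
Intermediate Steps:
M(K) = 2*K*(13 + K)/3 (M(K) = ((K + 13)*(K + K))/3 = ((13 + K)*(2*K))/3 = (2*K*(13 + K))/3 = 2*K*(13 + K)/3)
121*(-41 + M(c)) = 121*(-41 + (2/3)*(-10)*(13 - 10)) = 121*(-41 + (2/3)*(-10)*3) = 121*(-41 - 20) = 121*(-61) = -7381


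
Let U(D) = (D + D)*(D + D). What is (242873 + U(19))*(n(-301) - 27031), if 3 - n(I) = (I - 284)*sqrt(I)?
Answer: -6603399876 + 142925445*I*sqrt(301) ≈ -6.6034e+9 + 2.4797e+9*I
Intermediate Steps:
U(D) = 4*D**2 (U(D) = (2*D)*(2*D) = 4*D**2)
n(I) = 3 - sqrt(I)*(-284 + I) (n(I) = 3 - (I - 284)*sqrt(I) = 3 - (-284 + I)*sqrt(I) = 3 - sqrt(I)*(-284 + I))
(242873 + U(19))*(n(-301) - 27031) = (242873 + 4*19**2)*((3 - (-301)**(3/2) + 284*sqrt(-301)) - 27031) = (242873 + 4*361)*((3 - (-301)*I*sqrt(301) + 284*(I*sqrt(301))) - 27031) = (242873 + 1444)*((3 + 301*I*sqrt(301) + 284*I*sqrt(301)) - 27031) = 244317*((3 + 585*I*sqrt(301)) - 27031) = 244317*(-27028 + 585*I*sqrt(301)) = -6603399876 + 142925445*I*sqrt(301)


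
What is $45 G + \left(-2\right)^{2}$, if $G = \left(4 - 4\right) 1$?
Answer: $4$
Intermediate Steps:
$G = 0$ ($G = 0 \cdot 1 = 0$)
$45 G + \left(-2\right)^{2} = 45 \cdot 0 + \left(-2\right)^{2} = 0 + 4 = 4$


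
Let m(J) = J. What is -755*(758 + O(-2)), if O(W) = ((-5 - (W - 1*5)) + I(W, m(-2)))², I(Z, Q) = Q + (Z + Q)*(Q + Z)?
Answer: -765570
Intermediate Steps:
I(Z, Q) = Q + (Q + Z)² (I(Z, Q) = Q + (Q + Z)*(Q + Z) = Q + (Q + Z)²)
O(W) = (-2 + (-2 + W)² - W)² (O(W) = ((-5 - (W - 1*5)) + (-2 + (-2 + W)²))² = ((-5 - (W - 5)) + (-2 + (-2 + W)²))² = ((-5 - (-5 + W)) + (-2 + (-2 + W)²))² = ((-5 + (5 - W)) + (-2 + (-2 + W)²))² = (-W + (-2 + (-2 + W)²))² = (-2 + (-2 + W)² - W)²)
-755*(758 + O(-2)) = -755*(758 + (2 - 2 - (-2 - 2)²)²) = -755*(758 + (2 - 2 - 1*(-4)²)²) = -755*(758 + (2 - 2 - 1*16)²) = -755*(758 + (2 - 2 - 16)²) = -755*(758 + (-16)²) = -755*(758 + 256) = -755*1014 = -765570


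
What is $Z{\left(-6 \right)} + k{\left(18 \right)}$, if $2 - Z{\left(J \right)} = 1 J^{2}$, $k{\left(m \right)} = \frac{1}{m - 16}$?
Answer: $- \frac{67}{2} \approx -33.5$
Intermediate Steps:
$k{\left(m \right)} = \frac{1}{-16 + m}$
$Z{\left(J \right)} = 2 - J^{2}$ ($Z{\left(J \right)} = 2 - 1 J^{2} = 2 - J^{2}$)
$Z{\left(-6 \right)} + k{\left(18 \right)} = \left(2 - \left(-6\right)^{2}\right) + \frac{1}{-16 + 18} = \left(2 - 36\right) + \frac{1}{2} = -34 + \frac{1}{2} = - \frac{67}{2}$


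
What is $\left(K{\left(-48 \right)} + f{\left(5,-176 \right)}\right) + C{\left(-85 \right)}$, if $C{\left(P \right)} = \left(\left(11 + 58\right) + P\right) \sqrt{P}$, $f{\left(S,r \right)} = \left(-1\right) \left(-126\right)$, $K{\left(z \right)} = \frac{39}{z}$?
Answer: $\frac{2003}{16} - 16 i \sqrt{85} \approx 125.19 - 147.51 i$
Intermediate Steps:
$f{\left(S,r \right)} = 126$
$C{\left(P \right)} = \sqrt{P} \left(69 + P\right)$ ($C{\left(P \right)} = \left(69 + P\right) \sqrt{P} = \sqrt{P} \left(69 + P\right)$)
$\left(K{\left(-48 \right)} + f{\left(5,-176 \right)}\right) + C{\left(-85 \right)} = \left(\frac{39}{-48} + 126\right) + \sqrt{-85} \left(69 - 85\right) = \left(39 \left(- \frac{1}{48}\right) + 126\right) + i \sqrt{85} \left(-16\right) = \left(- \frac{13}{16} + 126\right) - 16 i \sqrt{85} = \frac{2003}{16} - 16 i \sqrt{85}$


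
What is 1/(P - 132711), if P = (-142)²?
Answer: -1/112547 ≈ -8.8852e-6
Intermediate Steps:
P = 20164
1/(P - 132711) = 1/(20164 - 132711) = 1/(-112547) = -1/112547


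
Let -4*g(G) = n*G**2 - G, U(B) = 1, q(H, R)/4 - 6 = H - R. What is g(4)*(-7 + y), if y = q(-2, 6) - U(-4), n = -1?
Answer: -80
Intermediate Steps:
q(H, R) = 24 - 4*R + 4*H (q(H, R) = 24 + 4*(H - R) = 24 + (-4*R + 4*H) = 24 - 4*R + 4*H)
y = -9 (y = (24 - 4*6 + 4*(-2)) - 1*1 = (24 - 24 - 8) - 1 = -8 - 1 = -9)
g(G) = G/4 + G**2/4 (g(G) = -(-G**2 - G)/4 = -(-G - G**2)/4 = G/4 + G**2/4)
g(4)*(-7 + y) = ((1/4)*4*(1 + 4))*(-7 - 9) = ((1/4)*4*5)*(-16) = 5*(-16) = -80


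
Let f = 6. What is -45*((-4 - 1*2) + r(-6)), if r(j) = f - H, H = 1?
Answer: 45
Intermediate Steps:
r(j) = 5 (r(j) = 6 - 1*1 = 6 - 1 = 5)
-45*((-4 - 1*2) + r(-6)) = -45*((-4 - 1*2) + 5) = -45*((-4 - 2) + 5) = -45*(-6 + 5) = -45*(-1) = 45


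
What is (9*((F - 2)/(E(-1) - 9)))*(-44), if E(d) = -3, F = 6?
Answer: 132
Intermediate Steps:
(9*((F - 2)/(E(-1) - 9)))*(-44) = (9*((6 - 2)/(-3 - 9)))*(-44) = (9*(4/(-12)))*(-44) = (9*(4*(-1/12)))*(-44) = (9*(-⅓))*(-44) = -3*(-44) = 132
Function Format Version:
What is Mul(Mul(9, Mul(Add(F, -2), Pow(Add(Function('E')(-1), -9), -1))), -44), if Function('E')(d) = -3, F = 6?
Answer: 132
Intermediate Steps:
Mul(Mul(9, Mul(Add(F, -2), Pow(Add(Function('E')(-1), -9), -1))), -44) = Mul(Mul(9, Mul(Add(6, -2), Pow(Add(-3, -9), -1))), -44) = Mul(Mul(9, Mul(4, Pow(-12, -1))), -44) = Mul(Mul(9, Mul(4, Rational(-1, 12))), -44) = Mul(Mul(9, Rational(-1, 3)), -44) = Mul(-3, -44) = 132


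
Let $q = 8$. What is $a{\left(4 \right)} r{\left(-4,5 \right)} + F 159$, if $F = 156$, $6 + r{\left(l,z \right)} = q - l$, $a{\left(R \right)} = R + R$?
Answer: $24852$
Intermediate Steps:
$a{\left(R \right)} = 2 R$
$r{\left(l,z \right)} = 2 - l$ ($r{\left(l,z \right)} = -6 - \left(-8 + l\right) = 2 - l$)
$a{\left(4 \right)} r{\left(-4,5 \right)} + F 159 = 2 \cdot 4 \left(2 - -4\right) + 156 \cdot 159 = 8 \left(2 + 4\right) + 24804 = 8 \cdot 6 + 24804 = 48 + 24804 = 24852$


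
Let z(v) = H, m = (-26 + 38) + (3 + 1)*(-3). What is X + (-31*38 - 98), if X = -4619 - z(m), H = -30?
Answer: -5865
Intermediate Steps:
m = 0 (m = 12 + 4*(-3) = 12 - 12 = 0)
z(v) = -30
X = -4589 (X = -4619 - 1*(-30) = -4619 + 30 = -4589)
X + (-31*38 - 98) = -4589 + (-31*38 - 98) = -4589 + (-1178 - 98) = -4589 - 1276 = -5865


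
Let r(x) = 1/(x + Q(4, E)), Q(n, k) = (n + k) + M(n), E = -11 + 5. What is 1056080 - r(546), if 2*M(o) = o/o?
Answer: 1150071118/1089 ≈ 1.0561e+6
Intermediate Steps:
E = -6
M(o) = ½ (M(o) = (o/o)/2 = (½)*1 = ½)
Q(n, k) = ½ + k + n (Q(n, k) = (n + k) + ½ = (k + n) + ½ = ½ + k + n)
r(x) = 1/(-3/2 + x) (r(x) = 1/(x + (½ - 6 + 4)) = 1/(x - 3/2) = 1/(-3/2 + x))
1056080 - r(546) = 1056080 - 2/(-3 + 2*546) = 1056080 - 2/(-3 + 1092) = 1056080 - 2/1089 = 1150071118/1089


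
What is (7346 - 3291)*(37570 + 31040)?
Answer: 278213550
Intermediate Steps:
(7346 - 3291)*(37570 + 31040) = 4055*68610 = 278213550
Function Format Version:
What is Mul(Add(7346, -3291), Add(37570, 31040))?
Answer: 278213550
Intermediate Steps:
Mul(Add(7346, -3291), Add(37570, 31040)) = Mul(4055, 68610) = 278213550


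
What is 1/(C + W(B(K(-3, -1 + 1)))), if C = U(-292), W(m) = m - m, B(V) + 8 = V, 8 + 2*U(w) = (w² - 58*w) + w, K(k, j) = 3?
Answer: 1/50950 ≈ 1.9627e-5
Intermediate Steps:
U(w) = -4 + w²/2 - 57*w/2 (U(w) = -4 + ((w² - 58*w) + w)/2 = -4 + (w² - 57*w)/2 = -4 + (w²/2 - 57*w/2) = -4 + w²/2 - 57*w/2)
B(V) = -8 + V
W(m) = 0
C = 50950 (C = -4 + (½)*(-292)² - 57/2*(-292) = -4 + (½)*85264 + 8322 = -4 + 42632 + 8322 = 50950)
1/(C + W(B(K(-3, -1 + 1)))) = 1/(50950 + 0) = 1/50950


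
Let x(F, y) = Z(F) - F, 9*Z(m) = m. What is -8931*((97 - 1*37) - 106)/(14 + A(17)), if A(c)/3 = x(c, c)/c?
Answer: 616239/17 ≈ 36249.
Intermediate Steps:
Z(m) = m/9
x(F, y) = -8*F/9 (x(F, y) = F/9 - F = -8*F/9)
A(c) = -8/3 (A(c) = 3*((-8*c/9)/c) = 3*(-8/9) = -8/3)
-8931*((97 - 1*37) - 106)/(14 + A(17)) = -8931*((97 - 1*37) - 106)/(14 - 8/3) = -8931*((97 - 37) - 106)/34/3 = -8931*(60 - 106)*3/34 = -(-410826)*3/34 = -8931*(-69/17) = 616239/17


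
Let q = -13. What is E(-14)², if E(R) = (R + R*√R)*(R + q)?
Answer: -1857492 + 285768*I*√14 ≈ -1.8575e+6 + 1.0692e+6*I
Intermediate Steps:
E(R) = (-13 + R)*(R + R^(3/2)) (E(R) = (R + R*√R)*(R - 13) = (R + R^(3/2))*(-13 + R) = (-13 + R)*(R + R^(3/2)))
E(-14)² = ((-14)² + (-14)^(5/2) - 13*(-14) - (-182)*I*√14)² = (196 + 196*I*√14 + 182 - (-182)*I*√14)² = (196 + 196*I*√14 + 182 + 182*I*√14)² = (378 + 378*I*√14)²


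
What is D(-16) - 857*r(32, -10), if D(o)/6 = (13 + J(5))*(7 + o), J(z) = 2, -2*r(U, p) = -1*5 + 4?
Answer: -2477/2 ≈ -1238.5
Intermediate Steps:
r(U, p) = ½ (r(U, p) = -(-1*5 + 4)/2 = -(-5 + 4)/2 = -½*(-1) = ½)
D(o) = 630 + 90*o (D(o) = 6*((13 + 2)*(7 + o)) = 6*(15*(7 + o)) = 6*(105 + 15*o) = 630 + 90*o)
D(-16) - 857*r(32, -10) = (630 + 90*(-16)) - 857*½ = (630 - 1440) - 857/2 = -810 - 857/2 = -2477/2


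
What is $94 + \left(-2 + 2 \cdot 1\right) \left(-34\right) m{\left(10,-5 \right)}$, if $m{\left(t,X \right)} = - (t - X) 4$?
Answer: $94$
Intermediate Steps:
$m{\left(t,X \right)} = - 4 t + 4 X$ ($m{\left(t,X \right)} = \left(X - t\right) 4 = - 4 t + 4 X$)
$94 + \left(-2 + 2 \cdot 1\right) \left(-34\right) m{\left(10,-5 \right)} = 94 + \left(-2 + 2 \cdot 1\right) \left(-34\right) \left(\left(-4\right) 10 + 4 \left(-5\right)\right) = 94 + \left(-2 + 2\right) \left(-34\right) \left(-40 - 20\right) = 94 + 0 \left(-34\right) \left(-60\right) = 94 + 0 \left(-60\right) = 94 + 0 = 94$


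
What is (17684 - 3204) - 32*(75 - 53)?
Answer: 13776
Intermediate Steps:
(17684 - 3204) - 32*(75 - 53) = 14480 - 32*22 = 14480 - 704 = 13776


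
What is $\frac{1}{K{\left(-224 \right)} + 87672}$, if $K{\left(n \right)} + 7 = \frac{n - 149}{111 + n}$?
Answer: $\frac{113}{9906518} \approx 1.1407 \cdot 10^{-5}$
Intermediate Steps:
$K{\left(n \right)} = -7 + \frac{-149 + n}{111 + n}$ ($K{\left(n \right)} = -7 + \frac{n - 149}{111 + n} = -7 + \frac{-149 + n}{111 + n}$)
$\frac{1}{K{\left(-224 \right)} + 87672} = \frac{1}{\frac{2 \left(-463 - -672\right)}{111 - 224} + 87672} = \frac{1}{\frac{2 \left(-463 + 672\right)}{-113} + 87672} = \frac{1}{2 \left(- \frac{1}{113}\right) 209 + 87672} = \frac{1}{- \frac{418}{113} + 87672} = \frac{1}{\frac{9906518}{113}} = \frac{113}{9906518}$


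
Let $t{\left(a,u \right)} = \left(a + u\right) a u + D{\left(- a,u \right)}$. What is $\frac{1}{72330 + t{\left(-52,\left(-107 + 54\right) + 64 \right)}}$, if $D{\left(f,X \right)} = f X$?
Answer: $\frac{1}{96354} \approx 1.0378 \cdot 10^{-5}$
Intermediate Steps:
$D{\left(f,X \right)} = X f$
$t{\left(a,u \right)} = - a u + a u \left(a + u\right)$ ($t{\left(a,u \right)} = \left(a + u\right) a u + u \left(- a\right) = a \left(a + u\right) u - a u = a u \left(a + u\right) - a u = - a u + a u \left(a + u\right)$)
$\frac{1}{72330 + t{\left(-52,\left(-107 + 54\right) + 64 \right)}} = \frac{1}{72330 - 52 \left(\left(-107 + 54\right) + 64\right) \left(-1 - 52 + \left(\left(-107 + 54\right) + 64\right)\right)} = \frac{1}{72330 - 52 \left(-53 + 64\right) \left(-1 - 52 + \left(-53 + 64\right)\right)} = \frac{1}{72330 - 572 \left(-1 - 52 + 11\right)} = \frac{1}{72330 - 572 \left(-42\right)} = \frac{1}{72330 + 24024} = \frac{1}{96354}$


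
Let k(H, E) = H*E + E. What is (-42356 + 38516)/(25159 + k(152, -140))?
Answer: -3840/3739 ≈ -1.0270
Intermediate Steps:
k(H, E) = E + E*H (k(H, E) = E*H + E = E + E*H)
(-42356 + 38516)/(25159 + k(152, -140)) = (-42356 + 38516)/(25159 - 140*(1 + 152)) = -3840/(25159 - 140*153) = -3840/(25159 - 21420) = -3840/3739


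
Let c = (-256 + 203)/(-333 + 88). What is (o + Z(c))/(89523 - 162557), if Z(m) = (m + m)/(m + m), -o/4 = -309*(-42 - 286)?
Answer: 405407/73034 ≈ 5.5509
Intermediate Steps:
o = -405408 (o = -(-1236)*(-42 - 286) = -(-1236)*(-328) = -4*101352 = -405408)
c = 53/245 (c = -53/(-245) = -53*(-1/245) = 53/245 ≈ 0.21633)
Z(m) = 1 (Z(m) = (2*m)/((2*m)) = (2*m)*(1/(2*m)) = 1)
(o + Z(c))/(89523 - 162557) = (-405408 + 1)/(89523 - 162557) = -405407/(-73034) = -405407*(-1/73034) = 405407/73034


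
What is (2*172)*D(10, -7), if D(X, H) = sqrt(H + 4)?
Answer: 344*I*sqrt(3) ≈ 595.83*I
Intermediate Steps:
D(X, H) = sqrt(4 + H)
(2*172)*D(10, -7) = (2*172)*sqrt(4 - 7) = 344*sqrt(-3) = 344*(I*sqrt(3)) = 344*I*sqrt(3)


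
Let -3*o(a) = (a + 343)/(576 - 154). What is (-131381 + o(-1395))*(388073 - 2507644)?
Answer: 176271254435437/633 ≈ 2.7847e+11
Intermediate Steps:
o(a) = -343/1266 - a/1266 (o(a) = -(a + 343)/(3*(576 - 154)) = -(343 + a)/(3*422) = -(343/422 + a/422)/3 = -343/1266 - a/1266)
(-131381 + o(-1395))*(388073 - 2507644) = (-131381 + (-343/1266 - 1/1266*(-1395)))*(388073 - 2507644) = (-131381 + (-343/1266 + 465/422))*(-2119571) = (-131381 + 526/633)*(-2119571) = -83163647/633*(-2119571) = 176271254435437/633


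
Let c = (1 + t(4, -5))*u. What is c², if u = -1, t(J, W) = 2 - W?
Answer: 64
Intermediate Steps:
c = -8 (c = (1 + (2 - 1*(-5)))*(-1) = (1 + (2 + 5))*(-1) = (1 + 7)*(-1) = 8*(-1) = -8)
c² = (-8)² = 64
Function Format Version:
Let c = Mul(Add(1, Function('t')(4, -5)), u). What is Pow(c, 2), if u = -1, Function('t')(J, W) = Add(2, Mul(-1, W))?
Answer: 64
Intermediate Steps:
c = -8 (c = Mul(Add(1, Add(2, Mul(-1, -5))), -1) = Mul(Add(1, Add(2, 5)), -1) = Mul(Add(1, 7), -1) = Mul(8, -1) = -8)
Pow(c, 2) = Pow(-8, 2) = 64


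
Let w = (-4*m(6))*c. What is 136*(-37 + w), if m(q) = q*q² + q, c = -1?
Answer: 115736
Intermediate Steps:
m(q) = q + q³ (m(q) = q³ + q = q + q³)
w = 888 (w = -4*(6 + 6³)*(-1) = -4*(6 + 216)*(-1) = -4*222*(-1) = -888*(-1) = 888)
136*(-37 + w) = 136*(-37 + 888) = 136*851 = 115736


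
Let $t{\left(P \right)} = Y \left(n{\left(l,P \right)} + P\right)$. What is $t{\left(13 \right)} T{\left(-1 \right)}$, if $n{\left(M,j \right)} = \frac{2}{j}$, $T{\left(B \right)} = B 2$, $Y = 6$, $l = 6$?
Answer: $- \frac{2052}{13} \approx -157.85$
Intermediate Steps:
$T{\left(B \right)} = 2 B$
$t{\left(P \right)} = 6 P + \frac{12}{P}$ ($t{\left(P \right)} = 6 \left(\frac{2}{P} + P\right) = 6 \left(P + \frac{2}{P}\right) = 6 P + \frac{12}{P}$)
$t{\left(13 \right)} T{\left(-1 \right)} = \left(6 \cdot 13 + \frac{12}{13}\right) 2 \left(-1\right) = \left(78 + 12 \cdot \frac{1}{13}\right) \left(-2\right) = \left(78 + \frac{12}{13}\right) \left(-2\right) = \frac{1026}{13} \left(-2\right) = - \frac{2052}{13}$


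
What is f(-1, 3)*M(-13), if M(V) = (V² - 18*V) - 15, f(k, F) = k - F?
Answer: -1552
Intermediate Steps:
M(V) = -15 + V² - 18*V
f(-1, 3)*M(-13) = (-1 - 1*3)*(-15 + (-13)² - 18*(-13)) = (-1 - 3)*(-15 + 169 + 234) = -4*388 = -1552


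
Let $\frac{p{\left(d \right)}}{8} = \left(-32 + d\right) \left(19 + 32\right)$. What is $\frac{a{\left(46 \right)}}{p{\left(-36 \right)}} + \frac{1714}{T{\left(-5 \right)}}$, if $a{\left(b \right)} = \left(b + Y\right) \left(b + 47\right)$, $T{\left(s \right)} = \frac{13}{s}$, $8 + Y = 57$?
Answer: $- \frac{79293645}{120224} \approx -659.55$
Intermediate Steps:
$Y = 49$ ($Y = -8 + 57 = 49$)
$p{\left(d \right)} = -13056 + 408 d$ ($p{\left(d \right)} = 8 \left(-32 + d\right) \left(19 + 32\right) = 8 \left(-32 + d\right) 51 = 8 \left(-1632 + 51 d\right) = -13056 + 408 d$)
$a{\left(b \right)} = \left(47 + b\right) \left(49 + b\right)$ ($a{\left(b \right)} = \left(b + 49\right) \left(b + 47\right) = \left(49 + b\right) \left(47 + b\right) = \left(47 + b\right) \left(49 + b\right)$)
$\frac{a{\left(46 \right)}}{p{\left(-36 \right)}} + \frac{1714}{T{\left(-5 \right)}} = \frac{2303 + 46^{2} + 96 \cdot 46}{-13056 + 408 \left(-36\right)} + \frac{1714}{13 \frac{1}{-5}} = \frac{2303 + 2116 + 4416}{-13056 - 14688} + \frac{1714}{13 \left(- \frac{1}{5}\right)} = \frac{8835}{-27744} + \frac{1714}{- \frac{13}{5}} = 8835 \left(- \frac{1}{27744}\right) + 1714 \left(- \frac{5}{13}\right) = - \frac{2945}{9248} - \frac{8570}{13} = - \frac{79293645}{120224}$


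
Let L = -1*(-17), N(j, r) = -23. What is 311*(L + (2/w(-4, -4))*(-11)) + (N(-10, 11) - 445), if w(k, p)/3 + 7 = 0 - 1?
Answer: 61249/12 ≈ 5104.1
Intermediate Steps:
w(k, p) = -24 (w(k, p) = -21 + 3*(0 - 1) = -21 + 3*(-1) = -21 - 3 = -24)
L = 17
311*(L + (2/w(-4, -4))*(-11)) + (N(-10, 11) - 445) = 311*(17 + (2/(-24))*(-11)) + (-23 - 445) = 311*(17 + (2*(-1/24))*(-11)) - 468 = 311*(17 - 1/12*(-11)) - 468 = 311*(17 + 11/12) - 468 = 311*(215/12) - 468 = 66865/12 - 468 = 61249/12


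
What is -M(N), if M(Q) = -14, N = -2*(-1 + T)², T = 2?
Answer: 14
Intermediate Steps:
N = -2 (N = -2*(-1 + 2)² = -2*1² = -2*1 = -2)
-M(N) = -1*(-14) = 14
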